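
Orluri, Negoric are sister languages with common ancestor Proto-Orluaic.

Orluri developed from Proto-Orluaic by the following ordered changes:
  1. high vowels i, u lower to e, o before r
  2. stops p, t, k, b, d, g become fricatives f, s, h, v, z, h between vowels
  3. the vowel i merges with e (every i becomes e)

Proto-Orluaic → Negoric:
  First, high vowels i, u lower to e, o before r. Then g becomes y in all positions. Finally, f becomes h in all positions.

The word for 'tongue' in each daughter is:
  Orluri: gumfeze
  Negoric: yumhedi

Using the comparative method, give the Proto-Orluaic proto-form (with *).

*gumfedi

Position 7: Orluri has e, Negoric has i. Negoric preserves i here (none of its changes turn any other segment into i), so the proto-segment is *i.
Position 4: Orluri has f, Negoric has h. Taking the neighbouring segments as reconstructed: Orluri f can only go back to *f; Negoric h could go back to *f or *h — the one source consistent with every daughter is *f.
Position 6: Orluri has z, Negoric has d. Negoric preserves d here (none of its changes turn any other segment into d), so the proto-segment is *d.
This points to *gumfedi. Verify forward in each daughter:
Orluri: start from *gumfedi.
  rule 1: no change — gumfedi
  rule 2 (intervocalic lenition): gumfedi → gumfezi
  rule 3 (vowel merger): gumfezi → gumfeze
  ⇒ Orluri gumfeze
Negoric: start from *gumfedi.
  rule 1: no change — gumfedi
  rule 2 (unconditioned shift): gumfedi → yumfedi
  rule 3 (unconditioned shift): yumfedi → yumhedi
  ⇒ Negoric yumhedi
No other proto-form is consistent with every reflex, so the reconstruction is *gumfedi.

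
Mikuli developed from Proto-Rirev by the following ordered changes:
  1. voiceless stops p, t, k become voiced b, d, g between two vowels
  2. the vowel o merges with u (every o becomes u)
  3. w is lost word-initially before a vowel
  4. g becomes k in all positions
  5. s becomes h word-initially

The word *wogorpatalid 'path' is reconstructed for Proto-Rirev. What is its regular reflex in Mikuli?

Mikuli: start from *wogorpatalid.
  rule 1 (intervocalic voicing): wogorpatalid → wogorpadalid
  rule 2 (vowel merger): wogorpadalid → wugurpadalid
  rule 3 (glide loss): wugurpadalid → ugurpadalid
  rule 4 (unconditioned shift): ugurpadalid → ukurpadalid
  rule 5: no change — ukurpadalid
  ⇒ Mikuli ukurpadalid

ukurpadalid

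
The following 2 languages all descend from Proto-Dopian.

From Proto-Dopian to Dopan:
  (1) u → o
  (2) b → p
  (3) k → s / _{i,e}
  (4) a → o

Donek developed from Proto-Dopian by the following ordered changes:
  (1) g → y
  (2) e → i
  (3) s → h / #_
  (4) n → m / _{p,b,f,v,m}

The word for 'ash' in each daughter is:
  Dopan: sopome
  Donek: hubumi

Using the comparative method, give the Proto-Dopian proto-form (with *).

Position 3: Dopan has p, Donek has b. Donek preserves b here (none of its changes turn any other segment into b), so the proto-segment is *b.
Position 2: Dopan has o, Donek has u. Donek preserves u here (none of its changes turn any other segment into u), so the proto-segment is *u.
Verify the candidate proto-form against each daughter:
Dopan: *subume
  subume → sobome   [vowel merger]
  sobome → sopome   [unconditioned shift]
  sopome (rule 3 does not apply)
  sopome (rule 4 does not apply)
  giving Dopan sopome.
Donek: *subume
  subume (rule 1 does not apply)
  subume → subumi   [vowel merger]
  subumi → hubumi   [debuccalisation]
  hubumi (rule 4 does not apply)
  giving Donek hubumi.
No other proto-form is consistent with every reflex, so the reconstruction is *subume.

*subume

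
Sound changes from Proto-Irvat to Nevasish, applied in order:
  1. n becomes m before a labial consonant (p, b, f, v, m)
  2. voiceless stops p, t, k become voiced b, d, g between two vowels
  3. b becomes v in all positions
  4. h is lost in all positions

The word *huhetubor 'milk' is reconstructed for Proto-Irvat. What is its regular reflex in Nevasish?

Nevasish: *huhetubor > huhedubor > huheduvor > ueduvor  (by intervocalic voicing, unconditioned shift, h-loss)

ueduvor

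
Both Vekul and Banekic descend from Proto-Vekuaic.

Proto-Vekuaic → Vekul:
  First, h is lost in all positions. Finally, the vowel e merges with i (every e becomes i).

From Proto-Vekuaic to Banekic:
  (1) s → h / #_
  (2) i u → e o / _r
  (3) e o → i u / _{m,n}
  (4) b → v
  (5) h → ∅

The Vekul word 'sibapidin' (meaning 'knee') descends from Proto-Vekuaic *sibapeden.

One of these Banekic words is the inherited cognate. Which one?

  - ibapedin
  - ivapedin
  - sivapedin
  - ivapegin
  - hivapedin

Banekic: *sibapeden
  sibapeden → hibapeden   [debuccalisation]
  hibapeden (rule 2 does not apply)
  hibapeden → hibapedin   [pre-nasal raising]
  hibapedin → hivapedin   [unconditioned shift]
  hivapedin → ivapedin   [h-loss]
  giving Banekic ivapedin.

ivapedin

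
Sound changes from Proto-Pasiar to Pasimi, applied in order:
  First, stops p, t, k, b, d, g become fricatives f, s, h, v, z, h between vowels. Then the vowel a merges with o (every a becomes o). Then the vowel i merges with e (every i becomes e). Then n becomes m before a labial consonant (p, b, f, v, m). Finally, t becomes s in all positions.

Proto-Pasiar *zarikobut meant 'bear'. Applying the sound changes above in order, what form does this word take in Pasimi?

Pasimi: *zarikobut > zarihovut > zorihovut > zorehovut > zorehovus  (by intervocalic lenition, vowel merger, vowel merger, unconditioned shift)

zorehovus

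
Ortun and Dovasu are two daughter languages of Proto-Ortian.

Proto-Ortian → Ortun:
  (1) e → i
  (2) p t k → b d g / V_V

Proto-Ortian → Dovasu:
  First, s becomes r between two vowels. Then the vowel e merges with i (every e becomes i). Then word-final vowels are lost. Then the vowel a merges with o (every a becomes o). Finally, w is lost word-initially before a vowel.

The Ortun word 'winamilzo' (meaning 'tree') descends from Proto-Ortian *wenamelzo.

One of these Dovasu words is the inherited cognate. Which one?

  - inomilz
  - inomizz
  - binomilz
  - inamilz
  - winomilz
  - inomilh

inomilz

Dovasu: *wenamelzo
  wenamelzo (rule 1 does not apply)
  wenamelzo → winamilzo   [vowel merger]
  winamilzo → winamilz   [apocope]
  winamilz → winomilz   [vowel merger]
  winomilz → inomilz   [glide loss]
  giving Dovasu inomilz.
Only 'inomilz' matches the regular Dovasu development of *wenamelzo.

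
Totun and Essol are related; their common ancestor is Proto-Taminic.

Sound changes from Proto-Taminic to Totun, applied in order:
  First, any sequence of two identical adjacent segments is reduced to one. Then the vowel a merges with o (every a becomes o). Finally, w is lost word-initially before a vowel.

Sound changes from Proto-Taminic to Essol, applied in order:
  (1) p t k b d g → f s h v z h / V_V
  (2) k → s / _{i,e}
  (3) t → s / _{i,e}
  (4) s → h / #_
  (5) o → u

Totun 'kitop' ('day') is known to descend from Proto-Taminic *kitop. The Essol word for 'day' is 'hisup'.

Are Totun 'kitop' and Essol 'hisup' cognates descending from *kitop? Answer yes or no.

yes

Derive the expected Essol reflex of *kitop:
Essol: start from *kitop.
  rule 1 (intervocalic lenition): kitop → kisop
  rule 2 (palatalisation): kisop → sisop
  rule 3: no change — sisop
  rule 4 (debuccalisation): sisop → hisop
  rule 5 (vowel merger): hisop → hisup
  ⇒ Essol hisup
Essol 'hisup' matches the regular reflex exactly, so the pair is cognate.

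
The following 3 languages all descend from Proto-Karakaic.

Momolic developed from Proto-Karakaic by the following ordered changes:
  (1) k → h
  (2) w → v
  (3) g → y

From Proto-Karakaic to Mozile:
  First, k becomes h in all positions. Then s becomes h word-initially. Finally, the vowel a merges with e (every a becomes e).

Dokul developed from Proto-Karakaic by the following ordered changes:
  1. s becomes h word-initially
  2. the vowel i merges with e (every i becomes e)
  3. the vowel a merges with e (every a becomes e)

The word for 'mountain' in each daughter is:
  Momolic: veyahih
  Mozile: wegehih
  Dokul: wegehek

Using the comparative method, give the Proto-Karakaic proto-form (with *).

*wegahik

Position 7: Momolic has h, Mozile has h, Dokul has k. Dokul preserves k here (none of its changes turn any other segment into k), so the proto-segment is *k.
Position 1: Momolic has v, Mozile has w, Dokul has w. Mozile preserves w here (none of its changes turn any other segment into w), so the proto-segment is *w.
Position 3: Momolic has y, Mozile has g, Dokul has g. Mozile preserves g here (none of its changes turn any other segment into g), so the proto-segment is *g.
Continuing position by position gives *wegahik; check it forward:
Momolic: *wegahik
  wegahik → wegahih   [unconditioned shift]
  wegahih → vegahih   [unconditioned shift]
  vegahih → veyahih   [unconditioned shift]
  giving Momolic veyahih.
Mozile: *wegahik > wegahih > wegehih  (by unconditioned shift, vowel merger)
Dokul: *wegahik > wegahek > wegehek  (by vowel merger, vowel merger)
*wegahik is the unique common source.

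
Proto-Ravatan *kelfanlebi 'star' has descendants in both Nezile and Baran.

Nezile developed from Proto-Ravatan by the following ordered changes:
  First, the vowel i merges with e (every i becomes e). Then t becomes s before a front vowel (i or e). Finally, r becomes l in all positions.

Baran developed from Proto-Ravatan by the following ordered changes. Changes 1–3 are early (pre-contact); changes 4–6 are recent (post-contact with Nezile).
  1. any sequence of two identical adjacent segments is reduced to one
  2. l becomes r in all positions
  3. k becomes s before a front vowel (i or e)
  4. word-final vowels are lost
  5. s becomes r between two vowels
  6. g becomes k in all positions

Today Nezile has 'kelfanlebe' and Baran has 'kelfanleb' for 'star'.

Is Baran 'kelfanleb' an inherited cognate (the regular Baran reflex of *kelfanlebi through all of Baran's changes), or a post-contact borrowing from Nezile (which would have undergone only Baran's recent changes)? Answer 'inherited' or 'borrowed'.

If inherited, *kelfanlebi would pass through all of Baran's changes:
Baran: *kelfanlebi > kerfanrebi > serfanrebi > serfanreb  (by unconditioned shift, palatalisation, apocope)
If borrowed from Nezile 'kelfanlebe' after the early changes, it would undergo only the recent ones:
  rule 4 (apocope): kelfanlebe → kelfanleb
  rule 5 (rhotacism): no change (kelfanleb)
  rule 6 (unconditioned shift): no change (kelfanleb)
  ⇒ as a loan: kelfanleb
Baran 'kelfanleb' matches the loan outcome 'kelfanleb', not the inherited 'serfanreb' — it skipped the early Baran changes, so it was borrowed from Nezile.

borrowed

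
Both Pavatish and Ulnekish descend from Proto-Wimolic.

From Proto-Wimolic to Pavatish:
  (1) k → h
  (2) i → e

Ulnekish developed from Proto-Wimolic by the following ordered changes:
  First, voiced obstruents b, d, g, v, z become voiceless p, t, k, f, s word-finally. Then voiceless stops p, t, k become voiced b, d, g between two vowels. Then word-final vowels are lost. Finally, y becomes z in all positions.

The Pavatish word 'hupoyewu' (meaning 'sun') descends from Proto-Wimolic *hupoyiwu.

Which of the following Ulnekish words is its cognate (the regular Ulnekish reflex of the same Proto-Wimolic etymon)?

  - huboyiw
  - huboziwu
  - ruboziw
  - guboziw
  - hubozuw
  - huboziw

Ulnekish: start from *hupoyiwu.
  rule 1: no change — hupoyiwu
  rule 2 (intervocalic voicing): hupoyiwu → huboyiwu
  rule 3 (apocope): huboyiwu → huboyiw
  rule 4 (unconditioned shift): huboyiw → huboziw
  ⇒ Ulnekish huboziw
Among the options, 'huboziw' alone shows every Ulnekish change applied in order.

huboziw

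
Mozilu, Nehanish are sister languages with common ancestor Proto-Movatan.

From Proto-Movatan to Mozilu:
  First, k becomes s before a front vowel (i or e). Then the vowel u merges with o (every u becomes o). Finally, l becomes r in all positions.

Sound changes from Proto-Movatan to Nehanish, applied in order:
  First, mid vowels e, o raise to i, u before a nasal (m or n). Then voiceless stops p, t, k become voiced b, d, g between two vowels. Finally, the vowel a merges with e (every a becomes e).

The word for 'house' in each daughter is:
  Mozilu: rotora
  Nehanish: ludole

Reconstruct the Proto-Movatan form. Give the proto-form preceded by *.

*lutola

Position 2: Mozilu has o, Nehanish has u. Taking the neighbouring segments as reconstructed: Mozilu o could go back to *o or *u; Nehanish u can only go back to *u — the one source consistent with every daughter is *u.
Position 6: Mozilu has a, Nehanish has e. Mozilu preserves a here (none of its changes turn any other segment into a), so the proto-segment is *a.
Position 3: Mozilu has t, Nehanish has d. Mozilu preserves t here (none of its changes turn any other segment into t), so the proto-segment is *t.
This points to *lutola. Verify forward in each daughter:
Mozilu: *lutola
  lutola (rule 1 does not apply)
  lutola → lotola   [vowel merger]
  lotola → rotora   [unconditioned shift]
  giving Mozilu rotora.
Nehanish: *lutola > ludola > ludole  (by intervocalic voicing, vowel merger)
Only *lutola yields all of Mozilu rotora, Nehanish ludole.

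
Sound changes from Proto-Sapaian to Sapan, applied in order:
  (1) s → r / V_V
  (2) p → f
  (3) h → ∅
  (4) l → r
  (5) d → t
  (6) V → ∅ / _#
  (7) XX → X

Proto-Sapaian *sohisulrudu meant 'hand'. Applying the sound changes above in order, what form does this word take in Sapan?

soirurut

Sapan: start from *sohisulrudu.
  rule 1 (rhotacism): sohisulrudu → sohirulrudu
  rule 2: no change — sohirulrudu
  rule 3 (h-loss): sohirulrudu → soirulrudu
  rule 4 (unconditioned shift): soirulrudu → soirurrudu
  rule 5 (unconditioned shift): soirurrudu → soirurrutu
  rule 6 (apocope): soirurrutu → soirurrut
  rule 7 (degemination): soirurrut → soirurut
  ⇒ Sapan soirurut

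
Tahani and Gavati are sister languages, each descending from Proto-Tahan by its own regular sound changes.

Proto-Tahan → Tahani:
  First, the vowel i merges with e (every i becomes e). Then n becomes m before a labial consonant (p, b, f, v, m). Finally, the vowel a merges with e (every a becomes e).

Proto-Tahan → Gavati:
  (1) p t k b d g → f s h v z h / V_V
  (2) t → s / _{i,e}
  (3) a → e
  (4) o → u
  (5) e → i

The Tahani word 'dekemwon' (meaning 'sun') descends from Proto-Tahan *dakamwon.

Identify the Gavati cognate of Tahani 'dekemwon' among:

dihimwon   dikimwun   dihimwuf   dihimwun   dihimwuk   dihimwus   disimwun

Gavati: *dakamwon > dahamwon > dehemwon > dehemwun > dihimwun  (by intervocalic lenition, vowel merger, vowel merger, vowel merger)
Only 'dihimwun' matches the regular Gavati development of *dakamwon.

dihimwun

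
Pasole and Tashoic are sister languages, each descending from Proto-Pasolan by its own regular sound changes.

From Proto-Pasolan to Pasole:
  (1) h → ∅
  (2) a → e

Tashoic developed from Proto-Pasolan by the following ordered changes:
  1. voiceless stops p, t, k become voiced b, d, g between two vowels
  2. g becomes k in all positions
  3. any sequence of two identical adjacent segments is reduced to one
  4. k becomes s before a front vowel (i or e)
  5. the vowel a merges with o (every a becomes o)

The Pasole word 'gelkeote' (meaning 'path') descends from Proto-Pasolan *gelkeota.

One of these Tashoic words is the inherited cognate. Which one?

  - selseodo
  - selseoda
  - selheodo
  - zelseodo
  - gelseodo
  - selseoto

Tashoic: *gelkeota > gelkeoda > kelkeoda > selseoda > selseodo  (by intervocalic voicing, unconditioned shift, palatalisation, vowel merger)
The other candidates each miss or misapply at least one Tashoic change.

selseodo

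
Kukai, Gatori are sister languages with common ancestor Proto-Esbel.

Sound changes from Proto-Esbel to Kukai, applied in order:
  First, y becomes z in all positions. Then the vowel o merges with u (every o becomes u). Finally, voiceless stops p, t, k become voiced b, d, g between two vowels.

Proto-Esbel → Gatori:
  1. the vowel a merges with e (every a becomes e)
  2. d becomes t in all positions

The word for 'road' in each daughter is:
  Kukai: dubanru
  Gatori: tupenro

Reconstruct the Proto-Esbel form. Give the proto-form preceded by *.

Position 1: Kukai has d, Gatori has t. Taking the neighbouring segments as reconstructed: Kukai d can only go back to *d; Gatori t could go back to *t or *d — the one source consistent with every daughter is *d.
Position 3: Kukai has b, Gatori has p. Gatori preserves p here (none of its changes turn any other segment into p), so the proto-segment is *p.
Position 7: Kukai has u, Gatori has o. Gatori preserves o here (none of its changes turn any other segment into o), so the proto-segment is *o.
Verify the candidate proto-form against each daughter:
Kukai: *dupanro > dupanru > dubanru  (by vowel merger, intervocalic voicing)
Gatori: *dupanro > dupenro > tupenro  (by vowel merger, unconditioned shift)
No other proto-form is consistent with every reflex, so the reconstruction is *dupanro.

*dupanro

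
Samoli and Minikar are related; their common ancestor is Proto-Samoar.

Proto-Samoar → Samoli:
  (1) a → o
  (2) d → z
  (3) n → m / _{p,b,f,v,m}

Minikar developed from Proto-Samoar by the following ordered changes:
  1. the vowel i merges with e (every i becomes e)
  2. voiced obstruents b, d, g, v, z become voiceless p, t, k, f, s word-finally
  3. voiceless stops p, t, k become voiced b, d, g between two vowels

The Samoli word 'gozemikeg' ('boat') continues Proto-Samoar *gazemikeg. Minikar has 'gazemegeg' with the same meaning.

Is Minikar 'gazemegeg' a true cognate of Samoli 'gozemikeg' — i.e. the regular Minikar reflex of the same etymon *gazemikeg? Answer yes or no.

Derive the expected Minikar reflex of *gazemikeg:
Minikar: *gazemikeg
  gazemikeg → gazemekeg   [vowel merger]
  gazemekeg → gazemekek   [final devoicing]
  gazemekek → gazemegek   [intervocalic voicing]
  giving Minikar gazemegek.
The regular Minikar reflex would be 'gazemegek', but the attested form is 'gazemegeg'. The correspondence is irregular, so they are not cognates (the Minikar form has a different source).

no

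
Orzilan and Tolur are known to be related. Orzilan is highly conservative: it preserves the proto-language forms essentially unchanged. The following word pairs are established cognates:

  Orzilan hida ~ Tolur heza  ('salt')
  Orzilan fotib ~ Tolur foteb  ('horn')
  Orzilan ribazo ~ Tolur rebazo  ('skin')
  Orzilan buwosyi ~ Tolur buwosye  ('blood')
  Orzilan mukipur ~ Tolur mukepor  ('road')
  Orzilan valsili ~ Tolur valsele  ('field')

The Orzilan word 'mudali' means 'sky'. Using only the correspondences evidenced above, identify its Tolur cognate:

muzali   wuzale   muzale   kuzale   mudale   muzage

hida ~ heza — Orzilan d corresponds to Tolur z between vowels (before a back vowel).
buwosyi ~ buwosye, valsili ~ valsele — Orzilan i corresponds to Tolur e word-finally.
Applying these to Orzilan 'mudali':
  mudali → muzali   (d→z between vowels (before a back vowel))
  muzali → muzale   (i→e word-finally)
So the Tolur cognate is 'muzale'.

muzale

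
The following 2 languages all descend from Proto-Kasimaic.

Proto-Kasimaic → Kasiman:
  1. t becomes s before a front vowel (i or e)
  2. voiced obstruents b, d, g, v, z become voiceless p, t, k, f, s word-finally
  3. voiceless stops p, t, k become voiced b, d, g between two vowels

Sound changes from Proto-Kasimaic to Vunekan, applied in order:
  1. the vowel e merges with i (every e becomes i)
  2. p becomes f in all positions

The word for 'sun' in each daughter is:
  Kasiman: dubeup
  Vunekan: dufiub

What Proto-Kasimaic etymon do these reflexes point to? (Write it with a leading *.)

Position 6: Kasiman has p, Vunekan has b. Vunekan preserves b here (none of its changes turn any other segment into b), so the proto-segment is *b.
Position 4: Kasiman has e, Vunekan has i. Kasiman preserves e here (none of its changes turn any other segment into e), so the proto-segment is *e.
Verify the candidate proto-form against each daughter:
Kasiman: start from *dupeub.
  rule 1: no change — dupeub
  rule 2 (final devoicing): dupeub → dupeup
  rule 3 (intervocalic voicing): dupeup → dubeup
  ⇒ Kasiman dubeup
Vunekan: start from *dupeub.
  rule 1 (vowel merger): dupeub → dupiub
  rule 2 (unconditioned shift): dupiub → dufiub
  ⇒ Vunekan dufiub
*dupeub is the unique common source.

*dupeub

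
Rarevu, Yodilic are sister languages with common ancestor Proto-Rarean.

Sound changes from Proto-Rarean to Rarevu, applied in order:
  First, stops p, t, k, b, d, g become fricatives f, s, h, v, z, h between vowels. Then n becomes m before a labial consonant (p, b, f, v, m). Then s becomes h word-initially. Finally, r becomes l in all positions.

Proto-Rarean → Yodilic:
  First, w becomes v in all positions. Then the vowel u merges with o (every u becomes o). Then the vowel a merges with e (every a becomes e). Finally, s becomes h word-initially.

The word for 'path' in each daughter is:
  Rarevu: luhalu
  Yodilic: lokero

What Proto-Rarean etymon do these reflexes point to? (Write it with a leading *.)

Position 2: Rarevu has u, Yodilic has o. Rarevu preserves u here (none of its changes turn any other segment into u), so the proto-segment is *u.
Position 6: Rarevu has u, Yodilic has o. Rarevu preserves u here (none of its changes turn any other segment into u), so the proto-segment is *u.
Position 3: Rarevu has h, Yodilic has k. Yodilic preserves k here (none of its changes turn any other segment into k), so the proto-segment is *k.
Verify the candidate proto-form against each daughter:
Rarevu: *lukaru > luharu > luhalu  (by intervocalic lenition, unconditioned shift)
Yodilic: *lukaru
  lukaru (rule 1 does not apply)
  lukaru → lokaro   [vowel merger]
  lokaro → lokero   [vowel merger]
  lokero (rule 4 does not apply)
  giving Yodilic lokero.
*lukaru is the unique common source.

*lukaru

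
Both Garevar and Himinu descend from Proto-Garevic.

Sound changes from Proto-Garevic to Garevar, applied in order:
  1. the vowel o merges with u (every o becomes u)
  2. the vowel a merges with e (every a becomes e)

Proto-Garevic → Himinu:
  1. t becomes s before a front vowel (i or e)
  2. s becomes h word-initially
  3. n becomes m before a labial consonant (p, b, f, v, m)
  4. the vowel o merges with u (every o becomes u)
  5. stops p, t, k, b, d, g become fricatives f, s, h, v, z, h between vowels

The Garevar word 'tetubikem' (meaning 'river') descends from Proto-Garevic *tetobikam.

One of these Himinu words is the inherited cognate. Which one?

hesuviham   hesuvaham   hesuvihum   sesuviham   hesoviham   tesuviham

Himinu: start from *tetobikam.
  rule 1 (palatalisation): tetobikam → setobikam
  rule 2 (debuccalisation): setobikam → hetobikam
  rule 3: no change — hetobikam
  rule 4 (vowel merger): hetobikam → hetubikam
  rule 5 (intervocalic lenition): hetubikam → hesuviham
  ⇒ Himinu hesuviham
Among the options, 'hesuviham' alone shows every Himinu change applied in order.

hesuviham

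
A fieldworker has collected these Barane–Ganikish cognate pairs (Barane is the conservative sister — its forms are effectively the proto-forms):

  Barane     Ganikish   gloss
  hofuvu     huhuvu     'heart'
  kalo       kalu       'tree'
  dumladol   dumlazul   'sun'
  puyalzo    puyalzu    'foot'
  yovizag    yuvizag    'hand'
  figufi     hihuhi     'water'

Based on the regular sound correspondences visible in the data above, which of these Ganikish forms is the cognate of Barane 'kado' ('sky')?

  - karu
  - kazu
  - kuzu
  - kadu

dumladol ~ dumlazul — Barane d corresponds to Ganikish z between vowels (before a back vowel).
kalo ~ kalu, puyalzo ~ puyalzu — Barane o corresponds to Ganikish u word-finally.
Applying these to Barane 'kado':
  kado → kazo   (d→z between vowels (before a back vowel))
  kazo → kazu   (o→u word-finally)
So the Ganikish cognate is 'kazu'.

kazu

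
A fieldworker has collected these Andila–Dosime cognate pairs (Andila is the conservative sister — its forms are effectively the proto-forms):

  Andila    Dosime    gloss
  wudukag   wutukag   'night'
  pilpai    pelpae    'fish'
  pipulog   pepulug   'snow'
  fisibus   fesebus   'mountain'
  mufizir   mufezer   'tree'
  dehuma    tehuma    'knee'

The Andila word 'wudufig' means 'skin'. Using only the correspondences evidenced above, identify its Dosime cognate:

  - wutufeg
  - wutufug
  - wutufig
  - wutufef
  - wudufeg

wutufeg

wudukag ~ wutukag — Andila d corresponds to Dosime t between vowels (before a back vowel).
pilpai ~ pelpae, fisibus ~ fesebus — Andila i corresponds to Dosime e after a consonant, before a consonant other than r, m, n, p, b, f, v.
Applying these to Andila 'wudufig':
  wudufig → wutufig   (d→t between vowels (before a back vowel))
  wutufig → wutufeg   (i→e after a consonant, before a consonant other than r, m, n, p, b, f, v)
So the Dosime cognate is 'wutufeg'.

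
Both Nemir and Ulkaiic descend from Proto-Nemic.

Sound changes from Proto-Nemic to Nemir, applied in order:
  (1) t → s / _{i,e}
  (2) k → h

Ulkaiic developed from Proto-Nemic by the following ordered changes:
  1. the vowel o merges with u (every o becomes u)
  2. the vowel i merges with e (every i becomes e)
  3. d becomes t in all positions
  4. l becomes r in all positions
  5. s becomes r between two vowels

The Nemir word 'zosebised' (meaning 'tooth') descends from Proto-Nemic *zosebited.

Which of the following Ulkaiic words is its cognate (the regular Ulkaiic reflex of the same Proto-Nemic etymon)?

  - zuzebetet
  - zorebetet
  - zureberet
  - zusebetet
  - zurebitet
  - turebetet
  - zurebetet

Ulkaiic: start from *zosebited.
  rule 1 (vowel merger): zosebited → zusebited
  rule 2 (vowel merger): zusebited → zusebeted
  rule 3 (unconditioned shift): zusebeted → zusebetet
  rule 4: no change — zusebetet
  rule 5 (rhotacism): zusebetet → zurebetet
  ⇒ Ulkaiic zurebetet
Among the options, 'zurebetet' alone shows every Ulkaiic change applied in order.

zurebetet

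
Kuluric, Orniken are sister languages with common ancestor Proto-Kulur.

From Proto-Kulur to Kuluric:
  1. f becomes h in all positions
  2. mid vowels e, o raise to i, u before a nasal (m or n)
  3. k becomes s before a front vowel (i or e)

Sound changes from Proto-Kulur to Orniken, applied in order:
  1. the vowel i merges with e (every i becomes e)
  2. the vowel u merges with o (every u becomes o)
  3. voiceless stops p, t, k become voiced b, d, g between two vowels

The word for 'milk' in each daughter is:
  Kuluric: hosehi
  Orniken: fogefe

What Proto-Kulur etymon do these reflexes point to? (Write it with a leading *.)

*fokefi

Position 6: Kuluric has i, Orniken has e. Taking the neighbouring segments as reconstructed: Kuluric i can only go back to *i; Orniken e could go back to *e or *i — the one source consistent with every daughter is *i.
Position 1: Kuluric has h, Orniken has f. Orniken preserves f here (none of its changes turn any other segment into f), so the proto-segment is *f.
Position 3: Kuluric has s, Orniken has g. Taking the neighbouring segments as reconstructed: Kuluric s could go back to *k or *s; Orniken g could go back to *k or *g — the one source consistent with every daughter is *k.
Verify the candidate proto-form against each daughter:
Kuluric: *fokefi > hokehi > hosehi  (by unconditioned shift, palatalisation)
Orniken: start from *fokefi.
  rule 1 (vowel merger): fokefi → fokefe
  rule 2: no change — fokefe
  rule 3 (intervocalic voicing): fokefe → fogefe
  ⇒ Orniken fogefe
Only *fokefi yields all of Kuluric hosehi, Orniken fogefe.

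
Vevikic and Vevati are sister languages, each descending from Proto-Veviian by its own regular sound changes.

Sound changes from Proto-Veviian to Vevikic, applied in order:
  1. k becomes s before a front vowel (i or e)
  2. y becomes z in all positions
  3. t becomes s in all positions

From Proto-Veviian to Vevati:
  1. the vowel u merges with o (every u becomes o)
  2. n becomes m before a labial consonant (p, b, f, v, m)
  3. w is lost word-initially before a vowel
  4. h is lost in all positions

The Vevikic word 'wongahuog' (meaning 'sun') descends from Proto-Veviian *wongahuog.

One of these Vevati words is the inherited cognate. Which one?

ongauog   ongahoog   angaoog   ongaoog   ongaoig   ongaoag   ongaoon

Vevati: *wongahuog > wongahoog > ongahoog > ongaoog  (by vowel merger, glide loss, h-loss)
Among the options, 'ongaoog' alone shows every Vevati change applied in order.

ongaoog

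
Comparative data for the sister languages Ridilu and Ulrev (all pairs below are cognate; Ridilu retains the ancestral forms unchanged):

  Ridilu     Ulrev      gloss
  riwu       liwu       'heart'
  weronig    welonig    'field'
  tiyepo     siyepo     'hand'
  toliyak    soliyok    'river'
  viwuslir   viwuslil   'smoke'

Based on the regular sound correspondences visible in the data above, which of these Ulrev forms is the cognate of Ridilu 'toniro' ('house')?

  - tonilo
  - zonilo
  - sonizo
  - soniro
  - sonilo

sonilo

toliyak ~ soliyok — Ridilu t corresponds to Ulrev s word-initially before a back vowel.
weronig ~ welonig — Ridilu r corresponds to Ulrev l between vowels (before a back vowel).
Applying these to Ridilu 'toniro':
  toniro → soniro   (t→s word-initially before a back vowel)
  soniro → sonilo   (r→l between vowels (before a back vowel))
So the Ulrev cognate is 'sonilo'.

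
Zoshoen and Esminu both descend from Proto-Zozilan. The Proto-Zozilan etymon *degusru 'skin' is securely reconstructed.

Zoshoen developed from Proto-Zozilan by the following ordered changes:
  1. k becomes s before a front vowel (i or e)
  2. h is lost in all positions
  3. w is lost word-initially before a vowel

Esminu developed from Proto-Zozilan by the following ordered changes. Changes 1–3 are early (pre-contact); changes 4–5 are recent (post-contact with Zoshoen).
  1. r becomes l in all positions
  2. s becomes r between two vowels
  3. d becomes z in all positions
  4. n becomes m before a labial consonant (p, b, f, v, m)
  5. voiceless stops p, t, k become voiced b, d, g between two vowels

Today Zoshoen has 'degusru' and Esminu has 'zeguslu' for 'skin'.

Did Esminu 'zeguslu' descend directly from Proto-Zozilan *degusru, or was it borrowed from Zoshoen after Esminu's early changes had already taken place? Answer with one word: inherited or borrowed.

If inherited, *degusru would pass through all of Esminu's changes:
Esminu: start from *degusru.
  rule 1 (unconditioned shift): degusru → deguslu
  rule 2: no change — deguslu
  rule 3 (unconditioned shift): deguslu → zeguslu
  rule 4: no change — zeguslu
  rule 5: no change — zeguslu
  ⇒ Esminu zeguslu
If borrowed from Zoshoen 'degusru' after the early changes, it would undergo only the recent ones:
  rule 4 (nasal place assimilation): no change (degusru)
  rule 5 (intervocalic voicing): no change (degusru)
  ⇒ as a loan: degusru
Esminu 'zeguslu' matches the inherited outcome exactly, so it is an inherited cognate, not a loan.

inherited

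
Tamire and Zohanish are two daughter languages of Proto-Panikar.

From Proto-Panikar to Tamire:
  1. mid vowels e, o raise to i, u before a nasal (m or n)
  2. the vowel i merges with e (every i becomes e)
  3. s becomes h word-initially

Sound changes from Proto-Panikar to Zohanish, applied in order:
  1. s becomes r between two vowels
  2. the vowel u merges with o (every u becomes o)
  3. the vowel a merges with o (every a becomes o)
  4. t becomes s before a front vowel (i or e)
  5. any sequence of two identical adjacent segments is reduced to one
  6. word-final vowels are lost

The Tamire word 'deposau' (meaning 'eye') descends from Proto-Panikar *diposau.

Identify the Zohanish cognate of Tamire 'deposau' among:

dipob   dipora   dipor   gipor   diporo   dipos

Zohanish: *diposau
  diposau → diporau   [rhotacism]
  diporau → diporao   [vowel merger]
  diporao → diporoo   [vowel merger]
  diporoo (rule 4 does not apply)
  diporoo → diporo   [degemination]
  diporo → dipor   [apocope]
  giving Zohanish dipor.

dipor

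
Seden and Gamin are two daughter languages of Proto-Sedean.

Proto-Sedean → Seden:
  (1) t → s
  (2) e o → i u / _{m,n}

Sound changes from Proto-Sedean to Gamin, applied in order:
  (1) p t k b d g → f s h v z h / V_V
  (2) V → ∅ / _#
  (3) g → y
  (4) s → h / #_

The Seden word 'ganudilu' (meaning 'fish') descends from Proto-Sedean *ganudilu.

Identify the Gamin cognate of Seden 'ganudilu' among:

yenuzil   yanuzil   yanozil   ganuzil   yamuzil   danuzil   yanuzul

yanuzil

Gamin: *ganudilu > ganuzilu > ganuzil > yanuzil  (by intervocalic lenition, apocope, unconditioned shift)
The other candidates each miss or misapply at least one Gamin change.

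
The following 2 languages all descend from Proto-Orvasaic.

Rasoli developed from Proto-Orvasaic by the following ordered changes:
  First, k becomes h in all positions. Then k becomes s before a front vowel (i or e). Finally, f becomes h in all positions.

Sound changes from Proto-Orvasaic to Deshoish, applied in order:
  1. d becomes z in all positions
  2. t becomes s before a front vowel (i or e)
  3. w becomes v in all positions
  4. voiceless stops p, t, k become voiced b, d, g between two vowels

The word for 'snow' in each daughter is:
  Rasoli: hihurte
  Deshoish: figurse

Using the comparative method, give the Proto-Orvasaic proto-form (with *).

*fikurte

Position 1: Rasoli has h, Deshoish has f. Deshoish preserves f here (none of its changes turn any other segment into f), so the proto-segment is *f.
Position 3: Rasoli has h, Deshoish has g. Taking the neighbouring segments as reconstructed: Rasoli h could go back to *k or *f or *h; Deshoish g could go back to *k or *g — the one source consistent with every daughter is *k.
Position 6: Rasoli has t, Deshoish has s. Rasoli preserves t here (none of its changes turn any other segment into t), so the proto-segment is *t.
Verify the candidate proto-form against each daughter:
Rasoli: *fikurte > fihurte > hihurte  (by unconditioned shift, unconditioned shift)
Deshoish: *fikurte > fikurse > figurse  (by palatalisation, intervocalic voicing)
*fikurte is the unique common source.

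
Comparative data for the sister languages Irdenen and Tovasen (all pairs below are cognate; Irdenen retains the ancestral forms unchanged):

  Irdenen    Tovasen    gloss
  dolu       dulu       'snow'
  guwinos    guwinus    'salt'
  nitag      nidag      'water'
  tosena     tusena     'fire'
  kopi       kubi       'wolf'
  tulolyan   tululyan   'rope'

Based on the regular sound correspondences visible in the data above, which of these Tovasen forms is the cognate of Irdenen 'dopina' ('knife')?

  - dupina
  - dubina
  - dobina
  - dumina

dubina

kopi ~ kubi — Irdenen o corresponds to Tovasen u after a consonant, before a labial obstruent.
kopi ~ kubi — Irdenen p corresponds to Tovasen b between vowels (before a front vowel).
Applying these to Irdenen 'dopina':
  dopina → dupina   (o→u after a consonant, before a labial obstruent)
  dupina → dubina   (p→b between vowels (before a front vowel))
So the Tovasen cognate is 'dubina'.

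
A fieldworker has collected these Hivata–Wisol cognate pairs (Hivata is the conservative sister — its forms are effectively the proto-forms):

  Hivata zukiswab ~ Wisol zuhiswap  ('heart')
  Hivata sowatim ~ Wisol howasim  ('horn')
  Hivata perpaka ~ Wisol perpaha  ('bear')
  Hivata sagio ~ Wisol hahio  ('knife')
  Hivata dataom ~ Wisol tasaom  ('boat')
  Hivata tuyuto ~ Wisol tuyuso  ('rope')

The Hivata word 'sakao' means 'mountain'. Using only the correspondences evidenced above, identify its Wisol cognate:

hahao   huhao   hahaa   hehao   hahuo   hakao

hahao

sagio ~ hahio — Hivata s corresponds to Wisol h word-initially before a back vowel.
perpaka ~ perpaha — Hivata k corresponds to Wisol h between vowels (before a back vowel).
Applying these to Hivata 'sakao':
  sakao → hakao   (s→h word-initially before a back vowel)
  hakao → hahao   (k→h between vowels (before a back vowel))
So the Wisol cognate is 'hahao'.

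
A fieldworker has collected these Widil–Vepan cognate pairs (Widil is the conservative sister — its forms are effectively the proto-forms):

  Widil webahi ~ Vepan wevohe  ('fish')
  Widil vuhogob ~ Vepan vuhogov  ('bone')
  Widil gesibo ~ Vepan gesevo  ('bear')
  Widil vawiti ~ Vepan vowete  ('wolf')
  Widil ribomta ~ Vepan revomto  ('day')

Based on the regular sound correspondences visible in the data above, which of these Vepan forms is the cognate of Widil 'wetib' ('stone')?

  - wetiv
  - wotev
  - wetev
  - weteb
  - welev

gesibo ~ gesevo, ribomta ~ revomto — Widil i corresponds to Vepan e after a consonant, before a labial obstruent.
vuhogob ~ vuhogov — Widil b corresponds to Vepan v word-finally.
Applying these to Widil 'wetib':
  wetib → weteb   (i→e after a consonant, before a labial obstruent)
  weteb → wetev   (b→v word-finally)
So the Vepan cognate is 'wetev'.

wetev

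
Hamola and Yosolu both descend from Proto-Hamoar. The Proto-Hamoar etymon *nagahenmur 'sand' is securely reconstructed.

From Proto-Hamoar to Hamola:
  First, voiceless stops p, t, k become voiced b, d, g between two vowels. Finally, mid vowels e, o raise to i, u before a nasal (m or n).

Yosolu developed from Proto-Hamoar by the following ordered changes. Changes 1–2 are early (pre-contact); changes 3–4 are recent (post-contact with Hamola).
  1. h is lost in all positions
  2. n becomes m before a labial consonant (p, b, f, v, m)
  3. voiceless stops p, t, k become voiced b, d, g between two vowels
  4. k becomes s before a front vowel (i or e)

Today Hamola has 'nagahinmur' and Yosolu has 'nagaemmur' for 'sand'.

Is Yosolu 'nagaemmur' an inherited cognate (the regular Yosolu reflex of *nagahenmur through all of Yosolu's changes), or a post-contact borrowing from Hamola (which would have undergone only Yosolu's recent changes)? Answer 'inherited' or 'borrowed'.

If inherited, *nagahenmur would pass through all of Yosolu's changes:
Yosolu: *nagahenmur
  nagahenmur → nagaenmur   [h-loss]
  nagaenmur → nagaemmur   [nasal place assimilation]
  nagaemmur (rule 3 does not apply)
  nagaemmur (rule 4 does not apply)
  giving Yosolu nagaemmur.
If borrowed from Hamola 'nagahinmur' after the early changes, it would undergo only the recent ones:
  rule 3 (intervocalic voicing): no change (nagahinmur)
  rule 4 (palatalisation): no change (nagahinmur)
  ⇒ as a loan: nagahinmur
Yosolu 'nagaemmur' matches the inherited outcome exactly, so it is an inherited cognate, not a loan.

inherited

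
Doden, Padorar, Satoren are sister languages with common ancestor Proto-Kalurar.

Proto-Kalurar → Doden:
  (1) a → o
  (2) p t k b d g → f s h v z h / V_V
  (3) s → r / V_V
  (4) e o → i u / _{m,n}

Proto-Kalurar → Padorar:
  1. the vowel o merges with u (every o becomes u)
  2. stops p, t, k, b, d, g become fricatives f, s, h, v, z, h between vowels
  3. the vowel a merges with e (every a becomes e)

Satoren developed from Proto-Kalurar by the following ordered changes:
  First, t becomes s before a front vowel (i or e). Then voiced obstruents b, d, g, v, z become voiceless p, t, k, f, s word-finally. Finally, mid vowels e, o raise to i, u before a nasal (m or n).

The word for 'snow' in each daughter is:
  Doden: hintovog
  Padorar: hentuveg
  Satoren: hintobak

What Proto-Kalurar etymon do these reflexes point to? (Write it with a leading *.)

Position 6: Doden has v, Padorar has v, Satoren has b. Satoren preserves b here (none of its changes turn any other segment into b), so the proto-segment is *b.
Position 2: Doden has i, Padorar has e, Satoren has i. Taking the neighbouring segments as reconstructed: Doden i could go back to *e or *i; Padorar e could go back to *a or *e; Satoren i could go back to *e or *i — the one source consistent with every daughter is *e.
Position 5: Doden has o, Padorar has u, Satoren has o. Satoren preserves o here (none of its changes turn any other segment into o), so the proto-segment is *o.
Verify the candidate proto-form against each daughter:
Doden: start from *hentobag.
  rule 1 (vowel merger): hentobag → hentobog
  rule 2 (intervocalic lenition): hentobog → hentovog
  rule 3: no change — hentovog
  rule 4 (pre-nasal raising): hentovog → hintovog
  ⇒ Doden hintovog
Padorar: start from *hentobag.
  rule 1 (vowel merger): hentobag → hentubag
  rule 2 (intervocalic lenition): hentubag → hentuvag
  rule 3 (vowel merger): hentuvag → hentuveg
  ⇒ Padorar hentuveg
Satoren: start from *hentobag.
  rule 1: no change — hentobag
  rule 2 (final devoicing): hentobag → hentobak
  rule 3 (pre-nasal raising): hentobak → hintobak
  ⇒ Satoren hintobak
*hentobag is the unique common source.

*hentobag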